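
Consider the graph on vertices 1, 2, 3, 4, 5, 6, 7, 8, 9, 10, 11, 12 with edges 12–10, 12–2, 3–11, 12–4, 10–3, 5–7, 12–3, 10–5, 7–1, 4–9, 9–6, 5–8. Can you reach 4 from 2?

Yes

From 2 we can reach 1, 2, 3, 4, 5, 6, 7, 8, 9, 10, 11, 12, which includes 4.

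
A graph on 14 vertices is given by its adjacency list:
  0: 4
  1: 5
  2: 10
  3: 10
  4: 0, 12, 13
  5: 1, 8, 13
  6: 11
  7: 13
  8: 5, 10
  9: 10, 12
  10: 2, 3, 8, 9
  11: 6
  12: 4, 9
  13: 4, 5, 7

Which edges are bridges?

0-4, 1-5, 10-2, 10-3, 11-6, 13-7

The edges on the cycle 10-9-12-4-13-5-8-10 are not bridges since each lies on that cycle.
But removing 1-5 disconnects 1 from 5; removing 10-2 disconnects 10 from 2; removing 6-11 disconnects 6 from 11; removing 0-4 disconnects 0 from 4 — these are bridges.
In total 6 edges are bridges.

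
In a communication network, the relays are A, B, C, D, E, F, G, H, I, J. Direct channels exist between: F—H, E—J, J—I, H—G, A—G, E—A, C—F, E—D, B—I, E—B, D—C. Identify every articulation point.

E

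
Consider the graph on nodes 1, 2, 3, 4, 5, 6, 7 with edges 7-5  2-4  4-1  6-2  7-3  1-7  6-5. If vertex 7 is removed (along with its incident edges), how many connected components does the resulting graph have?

With 7 gone, the remaining components are: {3}; {1, 2, 4, 5, 6}.
That is 2 components.

2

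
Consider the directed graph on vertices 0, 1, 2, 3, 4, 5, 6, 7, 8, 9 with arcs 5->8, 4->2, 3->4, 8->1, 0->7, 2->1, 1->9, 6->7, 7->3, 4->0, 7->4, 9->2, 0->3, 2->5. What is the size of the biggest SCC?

{1, 2, 5, 8, 9} are all mutually reachable — one SCC of size 5.
{0, 3, 4, 7} are all mutually reachable — one SCC of size 4.
{6} is an SCC by itself.
The largest has 5 vertices.

5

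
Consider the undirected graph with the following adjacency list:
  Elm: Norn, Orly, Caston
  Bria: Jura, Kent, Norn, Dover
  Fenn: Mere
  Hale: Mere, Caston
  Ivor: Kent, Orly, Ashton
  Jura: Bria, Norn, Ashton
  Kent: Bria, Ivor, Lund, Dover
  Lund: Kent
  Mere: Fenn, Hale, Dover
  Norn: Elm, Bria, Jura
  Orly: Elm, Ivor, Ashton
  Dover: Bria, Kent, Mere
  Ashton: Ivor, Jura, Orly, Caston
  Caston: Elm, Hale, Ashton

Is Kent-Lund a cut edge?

Yes

Removing Kent-Lund leaves no path between Kent and Lund: the component count goes from 1 to 2. So it is a bridge.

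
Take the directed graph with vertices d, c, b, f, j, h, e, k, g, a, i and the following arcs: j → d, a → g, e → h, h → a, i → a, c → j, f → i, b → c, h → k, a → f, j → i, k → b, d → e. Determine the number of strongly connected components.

3

{b, c, d, e, h, j, k} are all mutually reachable — one SCC of size 7.
{a, f, i} are all mutually reachable — one SCC of size 3.
{g} is an SCC by itself.
That gives 3 strongly connected components.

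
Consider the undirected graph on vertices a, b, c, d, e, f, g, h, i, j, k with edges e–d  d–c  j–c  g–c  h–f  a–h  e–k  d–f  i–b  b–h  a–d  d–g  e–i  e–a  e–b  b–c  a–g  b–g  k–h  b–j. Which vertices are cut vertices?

Removing c, for instance, still leaves 1 component. No single vertex removal increases the component count — the graph has no articulation points.

none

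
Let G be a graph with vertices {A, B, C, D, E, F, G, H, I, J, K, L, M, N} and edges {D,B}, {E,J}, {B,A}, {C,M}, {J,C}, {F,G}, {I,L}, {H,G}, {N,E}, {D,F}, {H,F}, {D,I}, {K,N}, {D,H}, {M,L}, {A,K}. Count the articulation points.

1

Removing D increases the component count from 1 to 2, so D is a cut vertex.
By contrast removing J leaves 1 component; it is not a cut vertex. No other vertex is a cut vertex either.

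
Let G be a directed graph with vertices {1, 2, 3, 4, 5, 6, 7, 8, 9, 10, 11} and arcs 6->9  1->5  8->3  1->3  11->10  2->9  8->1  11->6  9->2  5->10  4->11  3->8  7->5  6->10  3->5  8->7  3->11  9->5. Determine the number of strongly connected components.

{1, 3, 8} are all mutually reachable — one SCC of size 3.
{2, 9} are all mutually reachable — one SCC of size 2.
{7} is an SCC by itself.
{4} is an SCC by itself.
{11} is an SCC by itself.
(and 3 more singleton SCCs)
That gives 8 strongly connected components.

8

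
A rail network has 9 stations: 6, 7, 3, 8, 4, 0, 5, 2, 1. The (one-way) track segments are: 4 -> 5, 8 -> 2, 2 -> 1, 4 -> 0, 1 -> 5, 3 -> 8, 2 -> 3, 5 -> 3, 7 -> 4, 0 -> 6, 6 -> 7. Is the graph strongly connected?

No

There is no directed path from 1 to 4, so the graph is not strongly connected.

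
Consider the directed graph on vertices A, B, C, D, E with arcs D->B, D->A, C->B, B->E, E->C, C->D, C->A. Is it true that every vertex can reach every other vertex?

No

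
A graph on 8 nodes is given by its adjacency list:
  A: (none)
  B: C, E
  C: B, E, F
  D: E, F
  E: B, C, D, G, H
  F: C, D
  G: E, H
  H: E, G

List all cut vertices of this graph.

E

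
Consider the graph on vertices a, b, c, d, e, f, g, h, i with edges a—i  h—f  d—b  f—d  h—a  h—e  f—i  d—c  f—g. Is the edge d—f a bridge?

Removing d—f leaves no path between d and f: the component count goes from 1 to 2. So it is a bridge.

Yes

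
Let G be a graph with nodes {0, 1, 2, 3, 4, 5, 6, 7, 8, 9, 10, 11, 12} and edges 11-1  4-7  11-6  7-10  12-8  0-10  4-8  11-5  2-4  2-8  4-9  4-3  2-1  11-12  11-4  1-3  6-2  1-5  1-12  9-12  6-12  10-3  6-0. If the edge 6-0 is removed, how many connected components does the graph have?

6 and 0 are still connected via 6-11-4-7-10-0, so the component count stays at 1.

1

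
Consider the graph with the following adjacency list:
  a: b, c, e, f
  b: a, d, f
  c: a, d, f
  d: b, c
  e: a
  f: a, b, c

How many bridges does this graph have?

The edges on the cycle b-a-c-d-b are not bridges since each lies on that cycle.
But removing e-a disconnects e from a — this is a bridge.

1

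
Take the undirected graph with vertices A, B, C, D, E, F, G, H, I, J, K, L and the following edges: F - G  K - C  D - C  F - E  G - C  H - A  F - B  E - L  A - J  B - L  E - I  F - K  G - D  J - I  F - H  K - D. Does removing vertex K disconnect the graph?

No

Deleting K leaves 1 component (was 1) (its neighbors C, D, F remain connected to each other), so K is not a cut vertex.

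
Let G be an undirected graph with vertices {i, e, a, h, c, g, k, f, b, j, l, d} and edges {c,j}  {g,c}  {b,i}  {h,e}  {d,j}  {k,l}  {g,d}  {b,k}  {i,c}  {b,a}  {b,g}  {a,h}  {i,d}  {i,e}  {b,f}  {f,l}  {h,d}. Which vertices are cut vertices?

b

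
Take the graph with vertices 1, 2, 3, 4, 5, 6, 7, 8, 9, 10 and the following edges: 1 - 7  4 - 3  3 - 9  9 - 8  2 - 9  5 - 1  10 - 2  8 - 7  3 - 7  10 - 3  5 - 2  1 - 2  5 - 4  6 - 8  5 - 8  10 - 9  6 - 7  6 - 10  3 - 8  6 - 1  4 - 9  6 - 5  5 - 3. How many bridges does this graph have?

The edges on the cycle 10-2-9-10 are not bridges since each lies on that cycle.
Every edge lies on some cycle, so there are no bridges.

0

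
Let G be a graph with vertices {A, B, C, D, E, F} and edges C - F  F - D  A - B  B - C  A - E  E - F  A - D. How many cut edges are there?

The edges on the cycle A-B-C-F-E-A are not bridges since each lies on that cycle.
Every edge lies on some cycle, so there are no bridges.

0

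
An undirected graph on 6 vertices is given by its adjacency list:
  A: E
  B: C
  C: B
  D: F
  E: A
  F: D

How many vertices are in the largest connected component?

Starting from A we can reach A, E. That is one component of size 2.
Starting from B we can reach B, C. That is one component of size 2.
Starting from D we can reach D, F. That is one component of size 2.
The largest has 2 vertices.

2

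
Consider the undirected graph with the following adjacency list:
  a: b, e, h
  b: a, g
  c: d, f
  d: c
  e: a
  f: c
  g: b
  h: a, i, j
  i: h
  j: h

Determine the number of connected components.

Starting from c we can reach c, d, f. That is one component of size 3.
Starting from a we can reach a, b, e, g, h, i, j. That is one component of size 7.
Total: 2 components.

2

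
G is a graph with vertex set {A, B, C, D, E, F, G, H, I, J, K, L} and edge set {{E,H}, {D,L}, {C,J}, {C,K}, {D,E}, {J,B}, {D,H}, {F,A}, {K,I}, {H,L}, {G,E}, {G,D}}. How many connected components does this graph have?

3

Starting from A we can reach A, F. That is one component of size 2.
Starting from B we can reach B, C, I, J, K. That is one component of size 5.
Starting from D we can reach D, E, G, H, L. That is one component of size 5.
Total: 3 components.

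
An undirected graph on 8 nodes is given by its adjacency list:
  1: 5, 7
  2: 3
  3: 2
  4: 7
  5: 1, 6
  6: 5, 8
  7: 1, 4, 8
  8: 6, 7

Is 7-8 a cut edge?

After removing 7-8, the path 7-1-5-6-8 still connects them, so the edge is not a bridge.

No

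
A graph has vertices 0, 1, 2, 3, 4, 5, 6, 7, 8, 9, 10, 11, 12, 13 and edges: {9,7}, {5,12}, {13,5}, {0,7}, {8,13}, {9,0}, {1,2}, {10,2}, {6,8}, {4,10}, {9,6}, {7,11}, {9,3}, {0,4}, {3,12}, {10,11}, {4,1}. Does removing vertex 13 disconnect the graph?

Deleting 13 leaves 1 component (was 1) (its neighbors 5, 8 remain connected to each other), so 13 is not a cut vertex.

No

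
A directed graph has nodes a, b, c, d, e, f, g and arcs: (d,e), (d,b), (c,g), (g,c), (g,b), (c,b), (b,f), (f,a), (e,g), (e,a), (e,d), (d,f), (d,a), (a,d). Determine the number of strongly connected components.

1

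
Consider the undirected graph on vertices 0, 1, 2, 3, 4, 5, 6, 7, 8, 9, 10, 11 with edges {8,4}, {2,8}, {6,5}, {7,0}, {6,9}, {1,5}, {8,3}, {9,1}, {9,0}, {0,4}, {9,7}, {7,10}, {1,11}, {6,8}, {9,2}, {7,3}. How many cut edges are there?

2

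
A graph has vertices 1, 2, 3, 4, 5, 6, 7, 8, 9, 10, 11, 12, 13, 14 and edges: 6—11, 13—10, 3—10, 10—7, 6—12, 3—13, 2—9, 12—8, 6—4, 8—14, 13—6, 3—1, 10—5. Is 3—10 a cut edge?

After removing 3—10, the path 3-13-10 still connects them, so the edge is not a bridge.

No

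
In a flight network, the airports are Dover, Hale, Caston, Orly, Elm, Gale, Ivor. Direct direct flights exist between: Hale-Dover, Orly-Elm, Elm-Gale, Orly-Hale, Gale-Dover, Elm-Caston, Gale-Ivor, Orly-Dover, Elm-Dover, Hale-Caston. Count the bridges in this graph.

The edges on the cycle Orly-Elm-Gale-Dover-Hale-Orly are not bridges since each lies on that cycle.
But removing Gale-Ivor disconnects Gale from Ivor — this is a bridge.

1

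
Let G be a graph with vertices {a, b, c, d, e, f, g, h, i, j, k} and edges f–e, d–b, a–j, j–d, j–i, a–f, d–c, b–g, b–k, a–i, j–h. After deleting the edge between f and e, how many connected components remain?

Before removal there is 1 component.
f–e is a bridge — removing it separates f's side from e's side.
After removal: 2 components.

2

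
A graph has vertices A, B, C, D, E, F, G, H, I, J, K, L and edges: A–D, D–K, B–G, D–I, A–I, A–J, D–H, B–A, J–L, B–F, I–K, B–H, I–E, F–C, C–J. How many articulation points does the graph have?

Removing B increases the component count from 1 to 2, so B is a cut vertex.
Removing I increases the component count from 1 to 2, so I is a cut vertex.
Removing J increases the component count from 1 to 2, so J is a cut vertex.
By contrast removing H leaves 1 component; it is not a cut vertex. No other vertex is a cut vertex either.

3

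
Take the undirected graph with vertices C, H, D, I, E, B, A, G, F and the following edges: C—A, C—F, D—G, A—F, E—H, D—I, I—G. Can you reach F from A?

From A we can reach A, C, F, which includes F.

Yes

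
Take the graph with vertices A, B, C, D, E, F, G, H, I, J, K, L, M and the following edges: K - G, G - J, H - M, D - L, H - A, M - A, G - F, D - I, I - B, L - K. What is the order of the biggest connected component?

C is isolated — a component by itself.
E is isolated — a component by itself.
Starting from A we can reach A, H, M. That is one component of size 3.
Starting from B we can reach B, D, F, G, I, J, K, L. That is one component of size 8.
The largest has 8 vertices.

8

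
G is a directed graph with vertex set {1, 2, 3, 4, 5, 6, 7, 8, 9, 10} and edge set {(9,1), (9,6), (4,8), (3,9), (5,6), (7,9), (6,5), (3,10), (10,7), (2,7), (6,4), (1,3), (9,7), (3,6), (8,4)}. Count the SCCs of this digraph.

{1, 3, 7, 9, 10} are all mutually reachable — one SCC of size 5.
{4, 8} are all mutually reachable — one SCC of size 2.
{5, 6} are all mutually reachable — one SCC of size 2.
{2} is an SCC by itself.
That gives 4 strongly connected components.

4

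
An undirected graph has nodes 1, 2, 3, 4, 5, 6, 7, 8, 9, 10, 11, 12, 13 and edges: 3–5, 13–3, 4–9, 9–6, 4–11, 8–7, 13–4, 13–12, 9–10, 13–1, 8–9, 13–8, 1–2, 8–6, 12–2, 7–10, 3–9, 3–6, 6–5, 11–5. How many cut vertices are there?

Removing 13 increases the component count from 1 to 2, so 13 is a cut vertex.
By contrast removing 3 leaves 1 component; it is not a cut vertex. No other vertex is a cut vertex either.

1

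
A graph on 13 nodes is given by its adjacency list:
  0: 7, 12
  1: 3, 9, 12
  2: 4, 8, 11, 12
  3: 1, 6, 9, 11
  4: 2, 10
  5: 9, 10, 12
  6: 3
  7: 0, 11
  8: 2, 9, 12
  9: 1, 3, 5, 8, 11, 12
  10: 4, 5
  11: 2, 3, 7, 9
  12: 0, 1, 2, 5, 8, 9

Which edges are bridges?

3-6

The edges on the cycle 12-2-4-10-5-12 are not bridges since each lies on that cycle.
But removing 3-6 disconnects 3 from 6 — this is a bridge.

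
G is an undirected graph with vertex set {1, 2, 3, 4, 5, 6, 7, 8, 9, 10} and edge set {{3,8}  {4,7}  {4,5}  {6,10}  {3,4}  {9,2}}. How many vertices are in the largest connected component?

1 is isolated — a component by itself.
Starting from 2 we can reach 2, 9. That is one component of size 2.
Starting from 6 we can reach 6, 10. That is one component of size 2.
Starting from 3 we can reach 3, 4, 5, 7, 8. That is one component of size 5.
The largest has 5 vertices.

5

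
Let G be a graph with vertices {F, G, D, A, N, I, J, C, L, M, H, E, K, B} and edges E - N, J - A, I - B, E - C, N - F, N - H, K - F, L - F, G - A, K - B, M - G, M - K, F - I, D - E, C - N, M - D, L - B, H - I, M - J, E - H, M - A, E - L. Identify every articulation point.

Removing M increases the component count from 1 to 2, so M is a cut vertex.
By contrast removing G leaves 1 component; it is not a cut vertex. No other vertex is a cut vertex either.

M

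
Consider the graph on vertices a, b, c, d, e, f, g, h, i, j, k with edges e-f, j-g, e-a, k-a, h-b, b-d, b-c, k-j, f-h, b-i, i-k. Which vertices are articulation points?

Removing b increases the component count from 1 to 3, so b is a cut vertex.
Removing j increases the component count from 1 to 2, so j is a cut vertex.
Removing k increases the component count from 1 to 2, so k is a cut vertex.
By contrast removing f leaves 1 component; it is not a cut vertex. No other vertex is a cut vertex either.

b, j, k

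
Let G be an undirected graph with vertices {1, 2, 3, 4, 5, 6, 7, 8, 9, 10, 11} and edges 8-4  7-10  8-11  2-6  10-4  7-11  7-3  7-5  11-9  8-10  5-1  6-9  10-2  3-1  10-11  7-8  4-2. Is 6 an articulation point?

No

Deleting 6 leaves 1 component (was 1) (its neighbors 2, 9 remain connected to each other), so 6 is not a cut vertex.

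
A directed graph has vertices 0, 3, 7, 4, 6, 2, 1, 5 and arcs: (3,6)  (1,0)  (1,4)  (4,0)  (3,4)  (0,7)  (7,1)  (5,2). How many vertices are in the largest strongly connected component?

{0, 1, 4, 7} are all mutually reachable — one SCC of size 4.
{6} is an SCC by itself.
{3} is an SCC by itself.
{5} is an SCC by itself.
{2} is an SCC by itself.
The largest has 4 vertices.

4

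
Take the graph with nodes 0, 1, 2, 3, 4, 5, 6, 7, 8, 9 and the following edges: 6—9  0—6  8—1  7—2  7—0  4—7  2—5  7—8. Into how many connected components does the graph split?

2

3 is isolated — a component by itself.
Starting from 0 we can reach 0, 1, 2, 4, 5, 6, 7, 8, 9. That is one component of size 9.
Total: 2 components.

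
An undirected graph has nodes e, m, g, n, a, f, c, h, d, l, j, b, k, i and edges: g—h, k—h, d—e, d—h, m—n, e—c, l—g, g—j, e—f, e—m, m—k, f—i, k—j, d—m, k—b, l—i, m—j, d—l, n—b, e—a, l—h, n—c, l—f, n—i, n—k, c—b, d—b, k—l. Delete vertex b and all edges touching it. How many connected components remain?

1

With b gone, the remaining components are: {a, c, d, e, f, g, h, i, j, k, l, m, n}.
That is 1 component.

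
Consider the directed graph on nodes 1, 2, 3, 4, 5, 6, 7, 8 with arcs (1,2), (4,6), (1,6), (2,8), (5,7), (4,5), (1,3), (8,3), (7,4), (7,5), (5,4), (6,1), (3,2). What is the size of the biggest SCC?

3

{4, 5, 7} are all mutually reachable — one SCC of size 3.
{2, 3, 8} are all mutually reachable — one SCC of size 3.
{1, 6} are all mutually reachable — one SCC of size 2.
The largest has 3 vertices.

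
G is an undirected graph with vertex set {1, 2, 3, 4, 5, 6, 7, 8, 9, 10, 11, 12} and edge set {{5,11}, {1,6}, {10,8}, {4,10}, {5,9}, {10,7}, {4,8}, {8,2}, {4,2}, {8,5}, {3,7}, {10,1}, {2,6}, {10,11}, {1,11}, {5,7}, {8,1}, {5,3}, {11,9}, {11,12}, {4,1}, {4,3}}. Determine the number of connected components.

Starting from 1 we can reach 1, 2, 3, 4, 5, 6, 7, 8, 9, 10, 11, 12. That is one component of size 12.
Total: 1 component.

1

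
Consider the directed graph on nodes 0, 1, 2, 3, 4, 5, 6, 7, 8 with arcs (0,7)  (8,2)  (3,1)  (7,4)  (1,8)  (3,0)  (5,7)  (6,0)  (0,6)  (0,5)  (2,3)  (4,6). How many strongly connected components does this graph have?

2

{0, 4, 5, 6, 7} are all mutually reachable — one SCC of size 5.
{1, 2, 3, 8} are all mutually reachable — one SCC of size 4.
That gives 2 strongly connected components.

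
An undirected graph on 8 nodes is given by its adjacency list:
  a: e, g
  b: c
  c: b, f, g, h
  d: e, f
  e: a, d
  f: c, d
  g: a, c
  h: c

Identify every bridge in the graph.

The edges on the cycle g-c-f-d-e-a-g are not bridges since each lies on that cycle.
But removing c-h disconnects c from h; removing c-b disconnects c from b — these are bridges.

b-c, c-h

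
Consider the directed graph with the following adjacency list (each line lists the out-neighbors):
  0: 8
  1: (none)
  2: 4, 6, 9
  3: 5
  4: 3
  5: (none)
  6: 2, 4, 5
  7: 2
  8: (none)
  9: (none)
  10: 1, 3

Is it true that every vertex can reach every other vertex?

There is no directed path from 6 to 7, so the graph is not strongly connected.

No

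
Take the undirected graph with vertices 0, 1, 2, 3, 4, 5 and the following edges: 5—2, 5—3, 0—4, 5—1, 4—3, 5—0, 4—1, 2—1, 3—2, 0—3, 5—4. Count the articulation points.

Removing 5, for instance, still leaves 1 component. No single vertex removal increases the component count — the graph has no articulation points.

0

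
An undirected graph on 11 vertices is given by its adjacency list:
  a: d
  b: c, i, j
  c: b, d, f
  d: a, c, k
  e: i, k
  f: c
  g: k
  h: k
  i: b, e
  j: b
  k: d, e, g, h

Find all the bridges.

a-d, b-j, c-f, g-k, h-k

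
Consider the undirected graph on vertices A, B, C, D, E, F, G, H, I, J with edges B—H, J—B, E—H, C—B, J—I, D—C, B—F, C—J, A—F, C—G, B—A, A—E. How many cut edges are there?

3

The edges on the cycle C-J-B-C are not bridges since each lies on that cycle.
But removing J—I disconnects J from I; removing C—G disconnects C from G; removing D—C disconnects D from C — these are bridges.
That makes 3 bridges.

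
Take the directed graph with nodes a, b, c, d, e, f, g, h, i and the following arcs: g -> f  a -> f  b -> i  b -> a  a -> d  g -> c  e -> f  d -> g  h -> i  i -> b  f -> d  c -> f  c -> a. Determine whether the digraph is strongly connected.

No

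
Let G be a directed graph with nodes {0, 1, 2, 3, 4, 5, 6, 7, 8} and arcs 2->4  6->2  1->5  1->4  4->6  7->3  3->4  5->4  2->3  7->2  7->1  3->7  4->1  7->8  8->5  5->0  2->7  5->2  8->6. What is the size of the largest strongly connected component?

8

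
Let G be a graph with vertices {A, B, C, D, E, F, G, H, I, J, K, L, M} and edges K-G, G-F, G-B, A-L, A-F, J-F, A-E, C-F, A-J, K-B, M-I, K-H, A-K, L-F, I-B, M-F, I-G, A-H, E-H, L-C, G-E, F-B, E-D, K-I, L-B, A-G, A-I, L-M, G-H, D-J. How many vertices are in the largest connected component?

Starting from A we can reach A, B, C, D, E, F, G, H, I, J, K, L, M. That is one component of size 13.
The largest has 13 vertices.

13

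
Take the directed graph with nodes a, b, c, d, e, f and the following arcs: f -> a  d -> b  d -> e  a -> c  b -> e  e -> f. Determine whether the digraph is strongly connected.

There is no directed path from f to d, so the graph is not strongly connected.

No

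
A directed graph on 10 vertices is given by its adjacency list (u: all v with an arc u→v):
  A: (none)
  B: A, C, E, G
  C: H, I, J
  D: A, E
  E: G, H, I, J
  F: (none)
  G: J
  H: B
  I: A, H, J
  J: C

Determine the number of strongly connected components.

4

{B, C, E, G, H, I, J} are all mutually reachable — one SCC of size 7.
{A} is an SCC by itself.
{D} is an SCC by itself.
{F} is an SCC by itself.
That gives 4 strongly connected components.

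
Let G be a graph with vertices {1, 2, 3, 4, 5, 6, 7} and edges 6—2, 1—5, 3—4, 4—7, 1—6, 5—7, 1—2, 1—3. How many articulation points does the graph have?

Removing 1 increases the component count from 1 to 2, so 1 is a cut vertex.
By contrast removing 7 leaves 1 component; it is not a cut vertex. No other vertex is a cut vertex either.

1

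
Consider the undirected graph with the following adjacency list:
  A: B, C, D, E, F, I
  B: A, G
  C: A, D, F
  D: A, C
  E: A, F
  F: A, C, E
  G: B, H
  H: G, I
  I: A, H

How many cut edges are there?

0

The edges on the cycle A-I-H-G-B-A are not bridges since each lies on that cycle.
Every edge lies on some cycle, so there are no bridges.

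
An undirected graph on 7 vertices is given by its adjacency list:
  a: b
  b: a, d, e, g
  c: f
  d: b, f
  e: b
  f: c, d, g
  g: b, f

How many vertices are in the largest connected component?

Starting from a we can reach a, b, c, d, e, f, g. That is one component of size 7.
The largest has 7 vertices.

7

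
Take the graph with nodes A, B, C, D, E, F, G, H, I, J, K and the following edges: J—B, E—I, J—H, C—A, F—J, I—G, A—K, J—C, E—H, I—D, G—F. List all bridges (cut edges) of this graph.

A-C, A-K, B-J, C-J, D-I

The edges on the cycle E-I-G-F-J-H-E are not bridges since each lies on that cycle.
But removing B—J disconnects B from J; removing I—D disconnects I from D; removing J—C disconnects J from C; removing C—A disconnects C from A — these are bridges.
In total 5 edges are bridges.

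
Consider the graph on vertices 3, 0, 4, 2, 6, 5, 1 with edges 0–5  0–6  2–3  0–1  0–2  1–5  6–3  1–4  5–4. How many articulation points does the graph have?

Removing 0 increases the component count from 1 to 2, so 0 is a cut vertex.
By contrast removing 3 leaves 1 component; it is not a cut vertex. No other vertex is a cut vertex either.

1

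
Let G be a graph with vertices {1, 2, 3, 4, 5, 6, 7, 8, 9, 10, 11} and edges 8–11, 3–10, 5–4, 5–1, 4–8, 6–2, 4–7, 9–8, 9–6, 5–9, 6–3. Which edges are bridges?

The edges on the cycle 5-9-8-4-5 are not bridges since each lies on that cycle.
But removing 9–6 disconnects 9 from 6; removing 8–11 disconnects 8 from 11; removing 2–6 disconnects 2 from 6; removing 7–4 disconnects 7 from 4 — these are bridges.
In total 7 edges are bridges.

1-5, 10-3, 11-8, 2-6, 3-6, 4-7, 6-9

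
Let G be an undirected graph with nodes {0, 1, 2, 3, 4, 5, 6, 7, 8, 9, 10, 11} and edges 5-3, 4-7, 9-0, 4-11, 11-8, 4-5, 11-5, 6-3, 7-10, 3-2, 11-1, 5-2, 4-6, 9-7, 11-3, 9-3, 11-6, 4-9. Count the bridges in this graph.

4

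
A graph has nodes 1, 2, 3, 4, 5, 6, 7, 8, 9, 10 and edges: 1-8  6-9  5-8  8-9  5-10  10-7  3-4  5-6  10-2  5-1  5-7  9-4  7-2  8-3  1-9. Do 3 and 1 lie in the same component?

Yes

From 3 we can reach 1, 2, 3, 4, 5, 6, 7, 8, 9, 10, which includes 1.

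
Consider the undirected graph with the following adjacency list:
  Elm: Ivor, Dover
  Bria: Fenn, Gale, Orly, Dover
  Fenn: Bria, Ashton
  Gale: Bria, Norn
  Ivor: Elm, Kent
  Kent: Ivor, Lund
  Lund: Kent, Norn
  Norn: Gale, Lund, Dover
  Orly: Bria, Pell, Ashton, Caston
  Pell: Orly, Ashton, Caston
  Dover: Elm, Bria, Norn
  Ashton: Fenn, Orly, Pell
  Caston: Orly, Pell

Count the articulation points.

1

Removing Bria increases the component count from 1 to 2, so Bria is a cut vertex.
By contrast removing Pell leaves 1 component; it is not a cut vertex. No other vertex is a cut vertex either.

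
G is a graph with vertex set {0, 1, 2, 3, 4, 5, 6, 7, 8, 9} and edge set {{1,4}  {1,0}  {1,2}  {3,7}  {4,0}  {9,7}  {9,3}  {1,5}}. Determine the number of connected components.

4

6 is isolated — a component by itself.
8 is isolated — a component by itself.
Starting from 3 we can reach 3, 7, 9. That is one component of size 3.
Starting from 0 we can reach 0, 1, 2, 4, 5. That is one component of size 5.
Total: 4 components.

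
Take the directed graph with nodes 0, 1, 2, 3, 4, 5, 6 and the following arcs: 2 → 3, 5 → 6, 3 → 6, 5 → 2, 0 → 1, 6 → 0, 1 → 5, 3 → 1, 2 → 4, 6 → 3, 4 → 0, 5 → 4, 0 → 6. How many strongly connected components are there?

{0, 1, 2, 3, 4, 5, 6} are all mutually reachable — one SCC of size 7.
That gives 1 strongly connected component.

1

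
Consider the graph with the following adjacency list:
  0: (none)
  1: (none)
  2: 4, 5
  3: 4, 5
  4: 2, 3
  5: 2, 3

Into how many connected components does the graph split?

1 is isolated — a component by itself.
0 is isolated — a component by itself.
Starting from 2 we can reach 2, 3, 4, 5. That is one component of size 4.
Total: 3 components.

3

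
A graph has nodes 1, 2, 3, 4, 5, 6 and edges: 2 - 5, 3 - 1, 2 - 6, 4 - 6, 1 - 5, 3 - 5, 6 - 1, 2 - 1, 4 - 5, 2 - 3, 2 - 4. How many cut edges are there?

0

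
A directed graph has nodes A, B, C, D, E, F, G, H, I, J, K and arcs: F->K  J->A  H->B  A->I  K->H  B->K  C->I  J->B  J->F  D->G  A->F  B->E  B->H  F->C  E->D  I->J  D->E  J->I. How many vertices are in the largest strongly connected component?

5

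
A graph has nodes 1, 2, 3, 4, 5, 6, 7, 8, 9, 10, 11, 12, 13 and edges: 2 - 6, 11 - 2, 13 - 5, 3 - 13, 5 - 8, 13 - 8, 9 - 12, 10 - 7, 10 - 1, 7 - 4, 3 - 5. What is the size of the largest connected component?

4

Starting from 9 we can reach 9, 12. That is one component of size 2.
Starting from 2 we can reach 2, 6, 11. That is one component of size 3.
Starting from 3 we can reach 3, 5, 8, 13. That is one component of size 4.
Starting from 1 we can reach 1, 4, 7, 10. That is one component of size 4.
The largest has 4 vertices.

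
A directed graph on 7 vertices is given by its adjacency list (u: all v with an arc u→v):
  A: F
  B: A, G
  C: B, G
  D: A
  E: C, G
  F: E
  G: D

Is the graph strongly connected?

Yes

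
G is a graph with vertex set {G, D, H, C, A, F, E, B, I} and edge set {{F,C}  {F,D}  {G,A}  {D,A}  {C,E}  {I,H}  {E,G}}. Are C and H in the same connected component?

No

The component containing C is {A, C, D, E, F, G}, and H is not in it.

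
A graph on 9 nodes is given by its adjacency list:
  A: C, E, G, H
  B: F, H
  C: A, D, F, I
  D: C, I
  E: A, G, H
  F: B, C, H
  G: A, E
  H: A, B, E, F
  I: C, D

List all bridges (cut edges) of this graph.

The edges on the cycle C-D-I-C are not bridges since each lies on that cycle.
Every edge lies on some cycle, so there are no bridges.

none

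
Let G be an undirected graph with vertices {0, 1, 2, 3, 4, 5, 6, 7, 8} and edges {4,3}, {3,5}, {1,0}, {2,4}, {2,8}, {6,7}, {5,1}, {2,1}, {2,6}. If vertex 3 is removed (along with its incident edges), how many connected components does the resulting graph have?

1

With 3 gone, the remaining components are: {0, 1, 2, 4, 5, 6, 7, 8}.
That is 1 component.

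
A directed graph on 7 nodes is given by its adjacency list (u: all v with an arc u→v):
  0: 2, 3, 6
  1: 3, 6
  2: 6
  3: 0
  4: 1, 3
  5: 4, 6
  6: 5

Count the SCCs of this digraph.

{0, 1, 2, 3, 4, 5, 6} are all mutually reachable — one SCC of size 7.
That gives 1 strongly connected component.

1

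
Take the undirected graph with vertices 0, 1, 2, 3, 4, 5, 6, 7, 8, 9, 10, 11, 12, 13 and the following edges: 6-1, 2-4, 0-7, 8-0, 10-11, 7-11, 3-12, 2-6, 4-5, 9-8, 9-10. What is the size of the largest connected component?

6

13 is isolated — a component by itself.
Starting from 3 we can reach 3, 12. That is one component of size 2.
Starting from 1 we can reach 1, 2, 4, 5, 6. That is one component of size 5.
Starting from 0 we can reach 0, 7, 8, 9, 10, 11. That is one component of size 6.
The largest has 6 vertices.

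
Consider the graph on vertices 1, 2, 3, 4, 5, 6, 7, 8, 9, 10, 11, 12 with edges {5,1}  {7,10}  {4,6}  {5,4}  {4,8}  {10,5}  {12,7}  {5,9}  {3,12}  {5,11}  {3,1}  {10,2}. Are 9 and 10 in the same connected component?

Yes

From 9 we can reach 1, 2, 3, 4, 5, 6, 7, 8, 9, 10, 11, 12, which includes 10.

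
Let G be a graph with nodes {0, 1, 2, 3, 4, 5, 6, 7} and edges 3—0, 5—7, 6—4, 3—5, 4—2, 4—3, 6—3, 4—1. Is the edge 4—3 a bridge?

After removing 4—3, the path 4-6-3 still connects them, so the edge is not a bridge.

No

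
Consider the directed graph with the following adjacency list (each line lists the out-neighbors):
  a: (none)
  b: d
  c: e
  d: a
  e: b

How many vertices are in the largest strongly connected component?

{a} is an SCC by itself.
{e} is an SCC by itself.
{c} is an SCC by itself.
{d} is an SCC by itself.
{b} is an SCC by itself.
The largest has 1 vertex.

1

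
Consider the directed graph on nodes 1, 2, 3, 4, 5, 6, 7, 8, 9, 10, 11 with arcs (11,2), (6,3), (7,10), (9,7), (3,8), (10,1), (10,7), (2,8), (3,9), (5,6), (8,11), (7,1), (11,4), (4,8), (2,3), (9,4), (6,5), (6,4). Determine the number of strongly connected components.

4

{2, 3, 4, 8, 9, 11} are all mutually reachable — one SCC of size 6.
{7, 10} are all mutually reachable — one SCC of size 2.
{5, 6} are all mutually reachable — one SCC of size 2.
{1} is an SCC by itself.
That gives 4 strongly connected components.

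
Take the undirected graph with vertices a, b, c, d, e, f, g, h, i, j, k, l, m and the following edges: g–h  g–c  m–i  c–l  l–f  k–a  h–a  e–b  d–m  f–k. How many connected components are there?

j is isolated — a component by itself.
Starting from b we can reach b, e. That is one component of size 2.
Starting from d we can reach d, i, m. That is one component of size 3.
Starting from a we can reach a, c, f, g, h, k, l. That is one component of size 7.
Total: 4 components.

4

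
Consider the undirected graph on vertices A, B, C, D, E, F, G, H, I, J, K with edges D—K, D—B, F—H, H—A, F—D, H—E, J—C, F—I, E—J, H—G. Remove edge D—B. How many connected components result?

2

Before removal there is 1 component.
D—B is a bridge — removing it separates D's side from B's side.
After removal: 2 components.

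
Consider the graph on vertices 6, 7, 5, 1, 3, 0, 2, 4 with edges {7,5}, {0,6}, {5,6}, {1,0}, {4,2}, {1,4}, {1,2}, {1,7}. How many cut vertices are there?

1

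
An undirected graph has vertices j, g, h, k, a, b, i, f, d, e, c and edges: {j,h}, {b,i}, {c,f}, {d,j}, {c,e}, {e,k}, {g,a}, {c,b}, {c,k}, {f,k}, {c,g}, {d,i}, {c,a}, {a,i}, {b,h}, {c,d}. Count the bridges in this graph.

The edges on the cycle c-d-j-h-b-c are not bridges since each lies on that cycle.
Every edge lies on some cycle, so there are no bridges.

0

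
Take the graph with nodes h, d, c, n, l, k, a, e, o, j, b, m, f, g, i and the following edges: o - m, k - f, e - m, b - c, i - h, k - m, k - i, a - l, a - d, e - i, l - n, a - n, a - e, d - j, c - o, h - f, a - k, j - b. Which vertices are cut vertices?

Removing a increases the component count from 2 to 3, so a is a cut vertex.
By contrast removing c leaves 2 components; it is not a cut vertex. No other vertex is a cut vertex either.

a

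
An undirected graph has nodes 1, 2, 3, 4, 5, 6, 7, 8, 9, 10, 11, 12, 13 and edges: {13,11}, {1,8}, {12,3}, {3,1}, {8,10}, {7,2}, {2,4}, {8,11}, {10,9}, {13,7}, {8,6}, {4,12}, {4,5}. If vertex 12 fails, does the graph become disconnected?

Deleting 12 leaves 1 component (was 1) (its neighbors 3, 4 remain connected to each other), so 12 is not a cut vertex.

No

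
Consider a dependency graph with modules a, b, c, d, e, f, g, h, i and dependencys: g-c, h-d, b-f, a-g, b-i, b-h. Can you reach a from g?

Yes

From g we can reach a, c, g, which includes a.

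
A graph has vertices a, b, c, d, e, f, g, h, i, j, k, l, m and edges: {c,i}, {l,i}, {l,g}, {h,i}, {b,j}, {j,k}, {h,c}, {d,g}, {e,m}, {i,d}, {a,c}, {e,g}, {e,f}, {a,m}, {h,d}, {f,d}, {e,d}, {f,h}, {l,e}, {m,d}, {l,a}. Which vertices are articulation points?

j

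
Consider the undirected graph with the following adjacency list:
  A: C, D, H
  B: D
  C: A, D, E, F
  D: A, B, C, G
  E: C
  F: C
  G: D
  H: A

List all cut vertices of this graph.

A, C, D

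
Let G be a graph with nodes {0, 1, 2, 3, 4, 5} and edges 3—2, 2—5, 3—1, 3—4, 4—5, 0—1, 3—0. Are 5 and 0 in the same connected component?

Yes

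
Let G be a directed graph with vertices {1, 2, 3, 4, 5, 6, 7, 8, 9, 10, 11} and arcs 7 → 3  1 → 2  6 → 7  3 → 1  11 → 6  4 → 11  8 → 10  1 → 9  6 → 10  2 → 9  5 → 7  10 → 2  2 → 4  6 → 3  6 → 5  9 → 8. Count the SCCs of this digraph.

1

{1, 2, 3, 4, 5, 6, 7, 8, 9, 10, 11} are all mutually reachable — one SCC of size 11.
That gives 1 strongly connected component.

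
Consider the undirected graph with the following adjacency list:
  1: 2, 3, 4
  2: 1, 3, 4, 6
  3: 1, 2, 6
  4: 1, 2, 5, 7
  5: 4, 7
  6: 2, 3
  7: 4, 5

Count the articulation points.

1

Removing 4 increases the component count from 1 to 2, so 4 is a cut vertex.
By contrast removing 5 leaves 1 component; it is not a cut vertex. No other vertex is a cut vertex either.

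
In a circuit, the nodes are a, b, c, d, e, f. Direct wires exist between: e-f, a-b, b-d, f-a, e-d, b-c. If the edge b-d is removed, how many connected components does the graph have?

1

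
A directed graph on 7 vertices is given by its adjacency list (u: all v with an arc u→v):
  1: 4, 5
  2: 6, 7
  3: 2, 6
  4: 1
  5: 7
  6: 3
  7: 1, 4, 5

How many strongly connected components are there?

2

{1, 4, 5, 7} are all mutually reachable — one SCC of size 4.
{2, 3, 6} are all mutually reachable — one SCC of size 3.
That gives 2 strongly connected components.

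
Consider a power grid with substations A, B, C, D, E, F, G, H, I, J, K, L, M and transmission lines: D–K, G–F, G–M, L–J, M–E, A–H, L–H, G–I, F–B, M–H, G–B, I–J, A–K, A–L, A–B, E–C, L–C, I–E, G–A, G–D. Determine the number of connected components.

1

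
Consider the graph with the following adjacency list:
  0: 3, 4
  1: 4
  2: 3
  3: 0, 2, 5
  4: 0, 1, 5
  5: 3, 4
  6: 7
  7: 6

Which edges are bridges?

The edges on the cycle 3-5-4-0-3 are not bridges since each lies on that cycle.
But removing 7-6 disconnects 7 from 6; removing 4-1 disconnects 4 from 1; removing 3-2 disconnects 3 from 2 — these are bridges.

1-4, 2-3, 6-7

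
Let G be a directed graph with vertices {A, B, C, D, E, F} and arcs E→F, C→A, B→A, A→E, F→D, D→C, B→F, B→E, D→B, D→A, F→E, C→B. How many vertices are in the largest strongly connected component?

6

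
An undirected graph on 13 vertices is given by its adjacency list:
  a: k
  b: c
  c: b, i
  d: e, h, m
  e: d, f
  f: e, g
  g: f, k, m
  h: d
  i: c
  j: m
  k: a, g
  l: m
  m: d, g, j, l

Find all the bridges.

a-k, b-c, c-i, d-h, g-k, j-m, l-m

The edges on the cycle m-g-f-e-d-m are not bridges since each lies on that cycle.
But removing c-i disconnects c from i; removing g-k disconnects g from k; removing m-j disconnects m from j; removing a-k disconnects a from k — these are bridges.
In total 7 edges are bridges.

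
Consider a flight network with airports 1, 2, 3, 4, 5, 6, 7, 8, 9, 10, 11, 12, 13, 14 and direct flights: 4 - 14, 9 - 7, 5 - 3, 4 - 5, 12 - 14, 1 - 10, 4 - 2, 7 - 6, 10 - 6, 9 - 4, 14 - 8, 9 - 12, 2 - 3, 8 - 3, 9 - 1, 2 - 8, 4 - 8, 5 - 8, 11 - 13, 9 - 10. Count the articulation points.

1

Removing 9 increases the component count from 2 to 3, so 9 is a cut vertex.
By contrast removing 1 leaves 2 components; it is not a cut vertex. No other vertex is a cut vertex either.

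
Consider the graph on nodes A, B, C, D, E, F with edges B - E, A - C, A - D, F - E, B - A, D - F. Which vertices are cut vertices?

Removing A increases the component count from 1 to 2, so A is a cut vertex.
By contrast removing D leaves 1 component; it is not a cut vertex. No other vertex is a cut vertex either.

A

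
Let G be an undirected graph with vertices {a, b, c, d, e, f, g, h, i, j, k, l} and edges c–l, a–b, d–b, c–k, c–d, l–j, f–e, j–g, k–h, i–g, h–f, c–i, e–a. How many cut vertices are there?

1

Removing c increases the component count from 1 to 2, so c is a cut vertex.
By contrast removing i leaves 1 component; it is not a cut vertex. No other vertex is a cut vertex either.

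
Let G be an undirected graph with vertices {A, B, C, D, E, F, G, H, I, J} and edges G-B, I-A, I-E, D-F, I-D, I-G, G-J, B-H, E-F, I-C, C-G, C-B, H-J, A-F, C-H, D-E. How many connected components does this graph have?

1

Starting from A we can reach A, B, C, D, E, F, G, H, I, J. That is one component of size 10.
Total: 1 component.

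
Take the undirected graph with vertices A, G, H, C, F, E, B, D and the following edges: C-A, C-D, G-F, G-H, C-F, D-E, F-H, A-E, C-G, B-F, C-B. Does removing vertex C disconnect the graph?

Yes

Deleting C raises the number of components from 1 to 2, so C is a cut vertex.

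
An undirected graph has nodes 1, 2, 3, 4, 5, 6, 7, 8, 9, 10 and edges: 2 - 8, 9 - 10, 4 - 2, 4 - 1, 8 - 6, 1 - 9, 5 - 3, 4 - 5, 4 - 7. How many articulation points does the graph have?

6

Removing 1 increases the component count from 1 to 2, so 1 is a cut vertex.
Removing 2 increases the component count from 1 to 2, so 2 is a cut vertex.
Removing 4 increases the component count from 1 to 4, so 4 is a cut vertex.
Likewise 5, 8, 9 are cut vertices.
By contrast removing 10 leaves 1 component; it is not a cut vertex. No other vertex is a cut vertex either.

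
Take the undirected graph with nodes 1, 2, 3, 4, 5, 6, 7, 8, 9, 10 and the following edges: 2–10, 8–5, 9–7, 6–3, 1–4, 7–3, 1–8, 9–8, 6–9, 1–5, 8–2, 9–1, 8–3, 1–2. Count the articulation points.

2

Removing 1 increases the component count from 1 to 2, so 1 is a cut vertex.
Removing 2 increases the component count from 1 to 2, so 2 is a cut vertex.
By contrast removing 4 leaves 1 component; it is not a cut vertex. No other vertex is a cut vertex either.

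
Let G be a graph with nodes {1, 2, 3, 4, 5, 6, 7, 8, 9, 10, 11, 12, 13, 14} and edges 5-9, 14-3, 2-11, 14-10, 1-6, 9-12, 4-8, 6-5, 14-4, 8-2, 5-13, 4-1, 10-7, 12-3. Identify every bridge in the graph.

The edges on the cycle 14-4-1-6-5-9-12-3-14 are not bridges since each lies on that cycle.
But removing 2-11 disconnects 2 from 11; removing 4-8 disconnects 4 from 8; removing 5-13 disconnects 5 from 13; removing 10-7 disconnects 10 from 7 — these are bridges.
In total 6 edges are bridges.

10-14, 10-7, 11-2, 13-5, 2-8, 4-8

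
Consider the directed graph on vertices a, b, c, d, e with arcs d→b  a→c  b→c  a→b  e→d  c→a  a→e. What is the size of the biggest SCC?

{a, b, c, d, e} are all mutually reachable — one SCC of size 5.
The largest has 5 vertices.

5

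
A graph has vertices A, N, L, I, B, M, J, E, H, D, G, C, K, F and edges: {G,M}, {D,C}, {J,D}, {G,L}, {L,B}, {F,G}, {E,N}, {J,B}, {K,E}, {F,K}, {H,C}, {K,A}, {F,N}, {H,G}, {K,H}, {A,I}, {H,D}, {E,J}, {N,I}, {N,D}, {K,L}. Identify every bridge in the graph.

The edges on the cycle K-E-J-D-H-K are not bridges since each lies on that cycle.
But removing G-M disconnects G from M — this is a bridge.

G-M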